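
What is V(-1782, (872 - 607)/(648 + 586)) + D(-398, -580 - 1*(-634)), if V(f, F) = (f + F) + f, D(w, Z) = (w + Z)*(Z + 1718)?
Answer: -756604623/1234 ≈ -6.1313e+5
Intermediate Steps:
D(w, Z) = (1718 + Z)*(Z + w) (D(w, Z) = (Z + w)*(1718 + Z) = (1718 + Z)*(Z + w))
V(f, F) = F + 2*f (V(f, F) = (F + f) + f = F + 2*f)
V(-1782, (872 - 607)/(648 + 586)) + D(-398, -580 - 1*(-634)) = ((872 - 607)/(648 + 586) + 2*(-1782)) + ((-580 - 1*(-634))² + 1718*(-580 - 1*(-634)) + 1718*(-398) + (-580 - 1*(-634))*(-398)) = (265/1234 - 3564) + ((-580 + 634)² + 1718*(-580 + 634) - 683764 + (-580 + 634)*(-398)) = (265*(1/1234) - 3564) + (54² + 1718*54 - 683764 + 54*(-398)) = (265/1234 - 3564) + (2916 + 92772 - 683764 - 21492) = -4397711/1234 - 609568 = -756604623/1234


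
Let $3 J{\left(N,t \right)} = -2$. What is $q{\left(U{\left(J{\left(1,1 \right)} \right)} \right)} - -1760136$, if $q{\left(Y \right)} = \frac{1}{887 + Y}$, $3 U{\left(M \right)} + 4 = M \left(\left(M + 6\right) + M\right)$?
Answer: $\frac{42040848387}{23885} \approx 1.7601 \cdot 10^{6}$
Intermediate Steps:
$J{\left(N,t \right)} = - \frac{2}{3}$ ($J{\left(N,t \right)} = \frac{1}{3} \left(-2\right) = - \frac{2}{3}$)
$U{\left(M \right)} = - \frac{4}{3} + \frac{M \left(6 + 2 M\right)}{3}$ ($U{\left(M \right)} = - \frac{4}{3} + \frac{M \left(\left(M + 6\right) + M\right)}{3} = - \frac{4}{3} + \frac{M \left(\left(6 + M\right) + M\right)}{3} = - \frac{4}{3} + \frac{M \left(6 + 2 M\right)}{3}$)
$q{\left(U{\left(J{\left(1,1 \right)} \right)} \right)} - -1760136 = \frac{1}{887 + \left(- \frac{4}{3} + 2 \left(- \frac{2}{3}\right) + \frac{2 \left(- \frac{2}{3}\right)^{2}}{3}\right)} - -1760136 = \frac{1}{887 - \frac{64}{27}} + 1760136 = \frac{1}{\frac{23885}{27}} + 1760136 = \frac{27}{23885} + 1760136 = \frac{42040848387}{23885}$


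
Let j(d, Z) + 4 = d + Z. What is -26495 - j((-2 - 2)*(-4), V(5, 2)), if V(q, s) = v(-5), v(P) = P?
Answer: -26502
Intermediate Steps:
V(q, s) = -5
j(d, Z) = -4 + Z + d (j(d, Z) = -4 + (d + Z) = -4 + (Z + d) = -4 + Z + d)
-26495 - j((-2 - 2)*(-4), V(5, 2)) = -26495 - (-4 - 5 + (-2 - 2)*(-4)) = -26495 - (-4 - 5 - 4*(-4)) = -26495 - (-4 - 5 + 16) = -26495 - 1*7 = -26495 - 7 = -26502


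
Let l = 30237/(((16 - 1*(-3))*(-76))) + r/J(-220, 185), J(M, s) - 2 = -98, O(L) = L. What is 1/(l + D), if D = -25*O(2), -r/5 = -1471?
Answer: -34656/5113643 ≈ -0.0067772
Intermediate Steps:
r = 7355 (r = -5*(-1471) = 7355)
J(M, s) = -96 (J(M, s) = 2 - 98 = -96)
D = -50 (D = -25*2 = -50)
l = -3380843/34656 (l = 30237/(((16 - 1*(-3))*(-76))) + 7355/(-96) = 30237/(((16 + 3)*(-76))) + 7355*(-1/96) = 30237/((19*(-76))) - 7355/96 = 30237/(-1444) - 7355/96 = 30237*(-1/1444) - 7355/96 = -30237/1444 - 7355/96 = -3380843/34656 ≈ -97.554)
1/(l + D) = 1/(-3380843/34656 - 50) = 1/(-5113643/34656) = -34656/5113643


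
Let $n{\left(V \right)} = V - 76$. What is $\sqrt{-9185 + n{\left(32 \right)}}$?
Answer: $i \sqrt{9229} \approx 96.068 i$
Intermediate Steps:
$n{\left(V \right)} = -76 + V$
$\sqrt{-9185 + n{\left(32 \right)}} = \sqrt{-9185 + \left(-76 + 32\right)} = \sqrt{-9185 - 44} = \sqrt{-9229} = i \sqrt{9229}$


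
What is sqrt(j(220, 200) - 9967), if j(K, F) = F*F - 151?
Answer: sqrt(29882) ≈ 172.86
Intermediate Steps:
j(K, F) = -151 + F**2 (j(K, F) = F**2 - 151 = -151 + F**2)
sqrt(j(220, 200) - 9967) = sqrt((-151 + 200**2) - 9967) = sqrt((-151 + 40000) - 9967) = sqrt(39849 - 9967) = sqrt(29882)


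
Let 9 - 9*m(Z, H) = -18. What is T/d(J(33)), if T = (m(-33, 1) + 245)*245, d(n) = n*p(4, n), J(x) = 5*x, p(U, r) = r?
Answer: 12152/5445 ≈ 2.2318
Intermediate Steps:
m(Z, H) = 3 (m(Z, H) = 1 - ⅑*(-18) = 1 + 2 = 3)
d(n) = n² (d(n) = n*n = n²)
T = 60760 (T = (3 + 245)*245 = 248*245 = 60760)
T/d(J(33)) = 60760/((5*33)²) = 60760/(165²) = 60760/27225 = 60760*(1/27225) = 12152/5445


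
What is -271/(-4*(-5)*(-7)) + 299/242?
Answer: 53721/16940 ≈ 3.1712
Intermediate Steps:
-271/(-4*(-5)*(-7)) + 299/242 = -271/(20*(-7)) + 299*(1/242) = -271/(-140) + 299/242 = -271*(-1/140) + 299/242 = 271/140 + 299/242 = 53721/16940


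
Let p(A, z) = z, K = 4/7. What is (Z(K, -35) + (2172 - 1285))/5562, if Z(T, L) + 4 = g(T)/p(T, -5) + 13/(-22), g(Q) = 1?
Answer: 97043/611820 ≈ 0.15861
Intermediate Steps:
K = 4/7 (K = 4*(⅐) = 4/7 ≈ 0.57143)
Z(T, L) = -527/110 (Z(T, L) = -4 + (1/(-5) + 13/(-22)) = -4 + (1*(-⅕) + 13*(-1/22)) = -4 + (-⅕ - 13/22) = -4 - 87/110 = -527/110)
(Z(K, -35) + (2172 - 1285))/5562 = (-527/110 + (2172 - 1285))/5562 = (-527/110 + 887)*(1/5562) = (97043/110)*(1/5562) = 97043/611820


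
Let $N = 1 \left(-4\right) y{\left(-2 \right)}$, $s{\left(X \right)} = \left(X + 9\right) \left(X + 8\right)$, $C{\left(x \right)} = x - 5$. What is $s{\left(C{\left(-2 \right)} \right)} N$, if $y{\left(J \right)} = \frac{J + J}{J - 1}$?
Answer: $- \frac{32}{3} \approx -10.667$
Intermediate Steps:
$C{\left(x \right)} = -5 + x$
$y{\left(J \right)} = \frac{2 J}{-1 + J}$
$s{\left(X \right)} = \left(8 + X\right) \left(9 + X\right)$ ($s{\left(X \right)} = \left(9 + X\right) \left(8 + X\right) = \left(8 + X\right) \left(9 + X\right)$)
$N = - \frac{16}{3}$ ($N = 1 \left(-4\right) 2 \left(-2\right) \frac{1}{-1 - 2} = - 4 \cdot 2 \left(-2\right) \frac{1}{-3} = - 4 \cdot 2 \left(-2\right) \left(- \frac{1}{3}\right) = \left(-4\right) \frac{4}{3} = - \frac{16}{3} \approx -5.3333$)
$s{\left(C{\left(-2 \right)} \right)} N = \left(72 + \left(-5 - 2\right)^{2} + 17 \left(-5 - 2\right)\right) \left(- \frac{16}{3}\right) = \left(72 + \left(-7\right)^{2} + 17 \left(-7\right)\right) \left(- \frac{16}{3}\right) = \left(72 + 49 - 119\right) \left(- \frac{16}{3}\right) = 2 \left(- \frac{16}{3}\right) = - \frac{32}{3}$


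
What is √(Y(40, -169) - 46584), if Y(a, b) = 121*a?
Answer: 4*I*√2609 ≈ 204.31*I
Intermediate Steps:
√(Y(40, -169) - 46584) = √(121*40 - 46584) = √(4840 - 46584) = √(-41744) = 4*I*√2609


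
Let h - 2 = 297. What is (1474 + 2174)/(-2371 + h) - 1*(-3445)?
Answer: 891799/259 ≈ 3443.2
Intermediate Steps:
h = 299 (h = 2 + 297 = 299)
(1474 + 2174)/(-2371 + h) - 1*(-3445) = (1474 + 2174)/(-2371 + 299) - 1*(-3445) = 3648/(-2072) + 3445 = 3648*(-1/2072) + 3445 = -456/259 + 3445 = 891799/259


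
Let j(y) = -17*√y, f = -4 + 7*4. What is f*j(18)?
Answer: -1224*√2 ≈ -1731.0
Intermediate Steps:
f = 24 (f = -4 + 28 = 24)
f*j(18) = 24*(-51*√2) = -1224*√2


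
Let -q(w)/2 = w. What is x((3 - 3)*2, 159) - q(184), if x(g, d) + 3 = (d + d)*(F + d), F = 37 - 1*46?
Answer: 48065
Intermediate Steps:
F = -9 (F = 37 - 46 = -9)
q(w) = -2*w
x(g, d) = -3 + 2*d*(-9 + d) (x(g, d) = -3 + (d + d)*(-9 + d) = -3 + (2*d)*(-9 + d) = -3 + 2*d*(-9 + d))
x((3 - 3)*2, 159) - q(184) = (-3 - 18*159 + 2*159²) - (-2)*184 = (-3 - 2862 + 2*25281) - 1*(-368) = (-3 - 2862 + 50562) + 368 = 47697 + 368 = 48065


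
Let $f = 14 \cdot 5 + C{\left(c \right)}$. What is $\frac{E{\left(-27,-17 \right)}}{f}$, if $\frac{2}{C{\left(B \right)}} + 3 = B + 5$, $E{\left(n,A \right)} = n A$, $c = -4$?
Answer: $\frac{153}{23} \approx 6.6522$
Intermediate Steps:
$E{\left(n,A \right)} = A n$
$C{\left(B \right)} = \frac{2}{2 + B}$ ($C{\left(B \right)} = \frac{2}{-3 + \left(B + 5\right)} = \frac{2}{-3 + \left(5 + B\right)} = \frac{2}{2 + B}$)
$f = 69$ ($f = 14 \cdot 5 + \frac{2}{2 - 4} = 70 + \frac{2}{-2} = 70 + 2 \left(- \frac{1}{2}\right) = 70 - 1 = 69$)
$\frac{E{\left(-27,-17 \right)}}{f} = \frac{\left(-17\right) \left(-27\right)}{69} = 459 \cdot \frac{1}{69} = \frac{153}{23}$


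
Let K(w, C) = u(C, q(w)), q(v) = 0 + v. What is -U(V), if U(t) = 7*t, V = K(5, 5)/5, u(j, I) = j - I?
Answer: 0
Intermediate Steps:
q(v) = v
K(w, C) = C - w
V = 0 (V = (5 - 1*5)/5 = (5 - 5)*(⅕) = 0*(⅕) = 0)
-U(V) = -7*0 = -1*0 = 0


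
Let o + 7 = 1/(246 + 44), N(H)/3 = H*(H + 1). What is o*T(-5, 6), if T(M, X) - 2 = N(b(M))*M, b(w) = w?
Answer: 302321/145 ≈ 2085.0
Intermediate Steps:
N(H) = 3*H*(1 + H) (N(H) = 3*(H*(H + 1)) = 3*(H*(1 + H)) = 3*H*(1 + H))
T(M, X) = 2 + 3*M**2*(1 + M) (T(M, X) = 2 + (3*M*(1 + M))*M = 2 + 3*M**2*(1 + M))
o = -2029/290 (o = -7 + 1/(246 + 44) = -7 + 1/290 = -2029/290 ≈ -6.9966)
o*T(-5, 6) = -2029*(2 + 3*(-5)**2*(1 - 5))/290 = -2029*(2 + 3*25*(-4))/290 = -2029*(2 - 300)/290 = -2029/290*(-298) = 302321/145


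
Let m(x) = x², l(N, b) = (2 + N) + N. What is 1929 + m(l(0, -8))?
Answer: 1933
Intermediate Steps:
l(N, b) = 2 + 2*N
1929 + m(l(0, -8)) = 1929 + (2 + 2*0)² = 1929 + (2 + 0)² = 1929 + 2² = 1929 + 4 = 1933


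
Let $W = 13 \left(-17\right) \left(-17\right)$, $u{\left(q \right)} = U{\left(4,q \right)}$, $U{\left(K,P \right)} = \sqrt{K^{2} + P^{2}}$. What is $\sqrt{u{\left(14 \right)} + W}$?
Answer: $\sqrt{3757 + 2 \sqrt{53}} \approx 61.413$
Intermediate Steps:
$u{\left(q \right)} = \sqrt{16 + q^{2}}$ ($u{\left(q \right)} = \sqrt{4^{2} + q^{2}} = \sqrt{16 + q^{2}}$)
$W = 3757$ ($W = \left(-221\right) \left(-17\right) = 3757$)
$\sqrt{u{\left(14 \right)} + W} = \sqrt{\sqrt{16 + 14^{2}} + 3757} = \sqrt{\sqrt{16 + 196} + 3757} = \sqrt{\sqrt{212} + 3757} = \sqrt{2 \sqrt{53} + 3757} = \sqrt{3757 + 2 \sqrt{53}}$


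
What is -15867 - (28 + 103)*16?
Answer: -17963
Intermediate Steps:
-15867 - (28 + 103)*16 = -15867 - 131*16 = -15867 - 1*2096 = -15867 - 2096 = -17963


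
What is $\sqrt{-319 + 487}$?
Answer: $2 \sqrt{42} \approx 12.961$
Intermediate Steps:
$\sqrt{-319 + 487} = \sqrt{168} = 2 \sqrt{42}$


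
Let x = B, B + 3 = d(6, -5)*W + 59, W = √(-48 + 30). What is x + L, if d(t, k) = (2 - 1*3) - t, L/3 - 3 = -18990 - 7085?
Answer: -78160 - 21*I*√2 ≈ -78160.0 - 29.698*I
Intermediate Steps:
L = -78216 (L = 9 + 3*(-18990 - 7085) = 9 + 3*(-26075) = 9 - 78225 = -78216)
d(t, k) = -1 - t (d(t, k) = (2 - 3) - t = -1 - t)
W = 3*I*√2 (W = √(-18) = 3*I*√2 ≈ 4.2426*I)
B = 56 - 21*I*√2 (B = -3 + ((-1 - 1*6)*(3*I*√2) + 59) = -3 + ((-1 - 6)*(3*I*√2) + 59) = -3 + (-21*I*√2 + 59) = -3 + (59 - 21*I*√2) = 56 - 21*I*√2 ≈ 56.0 - 29.698*I)
x = 56 - 21*I*√2 ≈ 56.0 - 29.698*I
x + L = (56 - 21*I*√2) - 78216 = -78160 - 21*I*√2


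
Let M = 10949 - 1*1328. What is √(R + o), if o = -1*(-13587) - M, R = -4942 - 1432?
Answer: 2*I*√602 ≈ 49.071*I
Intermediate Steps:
R = -6374
M = 9621 (M = 10949 - 1328 = 9621)
o = 3966 (o = -1*(-13587) - 1*9621 = 13587 - 9621 = 3966)
√(R + o) = √(-6374 + 3966) = √(-2408) = 2*I*√602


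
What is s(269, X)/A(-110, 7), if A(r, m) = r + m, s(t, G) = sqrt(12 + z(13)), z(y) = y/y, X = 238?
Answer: -sqrt(13)/103 ≈ -0.035005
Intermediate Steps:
z(y) = 1
s(t, G) = sqrt(13) (s(t, G) = sqrt(12 + 1) = sqrt(13))
A(r, m) = m + r
s(269, X)/A(-110, 7) = sqrt(13)/(7 - 110) = sqrt(13)/(-103) = sqrt(13)*(-1/103) = -sqrt(13)/103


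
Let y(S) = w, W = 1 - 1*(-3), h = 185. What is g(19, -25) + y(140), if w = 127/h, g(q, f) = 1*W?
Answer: 867/185 ≈ 4.6865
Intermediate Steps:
W = 4 (W = 1 + 3 = 4)
g(q, f) = 4 (g(q, f) = 1*4 = 4)
w = 127/185 ≈ 0.68649
y(S) = 127/185
g(19, -25) + y(140) = 4 + 127/185 = 867/185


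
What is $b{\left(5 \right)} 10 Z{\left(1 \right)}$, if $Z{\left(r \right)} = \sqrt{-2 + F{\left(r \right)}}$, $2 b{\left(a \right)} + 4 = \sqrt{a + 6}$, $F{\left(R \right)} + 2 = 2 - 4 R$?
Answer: $5 i \sqrt{6} \left(-4 + \sqrt{11}\right) \approx - 8.3696 i$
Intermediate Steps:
$F{\left(R \right)} = - 4 R$ ($F{\left(R \right)} = -2 - \left(-2 + 4 R\right) = - 4 R$)
$b{\left(a \right)} = -2 + \frac{\sqrt{6 + a}}{2}$ ($b{\left(a \right)} = -2 + \frac{\sqrt{a + 6}}{2} = -2 + \frac{\sqrt{6 + a}}{2}$)
$Z{\left(r \right)} = \sqrt{-2 - 4 r}$
$b{\left(5 \right)} 10 Z{\left(1 \right)} = \left(-2 + \frac{\sqrt{6 + 5}}{2}\right) 10 \sqrt{-2 - 4} = \left(-2 + \frac{\sqrt{11}}{2}\right) 10 \sqrt{-2 - 4} = \left(-20 + 5 \sqrt{11}\right) \sqrt{-6} = \left(-20 + 5 \sqrt{11}\right) i \sqrt{6} = i \sqrt{6} \left(-20 + 5 \sqrt{11}\right)$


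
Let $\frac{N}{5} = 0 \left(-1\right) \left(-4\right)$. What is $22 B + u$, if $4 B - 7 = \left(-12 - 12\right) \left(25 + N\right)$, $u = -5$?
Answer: $- \frac{6533}{2} \approx -3266.5$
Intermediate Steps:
$N = 0$ ($N = 5 \cdot 0 \left(-1\right) \left(-4\right) = 5 \cdot 0 \left(-4\right) = 5 \cdot 0 = 0$)
$B = - \frac{593}{4}$ ($B = \frac{7}{4} + \frac{\left(-12 - 12\right) \left(25 + 0\right)}{4} = \frac{7}{4} + \frac{\left(-24\right) 25}{4} = \frac{7}{4} + \frac{1}{4} \left(-600\right) = \frac{7}{4} - 150 = - \frac{593}{4} \approx -148.25$)
$22 B + u = 22 \left(- \frac{593}{4}\right) - 5 = - \frac{6523}{2} - 5 = - \frac{6533}{2}$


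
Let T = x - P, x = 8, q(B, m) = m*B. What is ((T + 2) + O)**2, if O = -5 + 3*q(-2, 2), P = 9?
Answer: 256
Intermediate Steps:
q(B, m) = B*m
T = -1 (T = 8 - 1*9 = 8 - 9 = -1)
O = -17 (O = -5 + 3*(-2*2) = -5 + 3*(-4) = -5 - 12 = -17)
((T + 2) + O)**2 = ((-1 + 2) - 17)**2 = (1 - 17)**2 = (-16)**2 = 256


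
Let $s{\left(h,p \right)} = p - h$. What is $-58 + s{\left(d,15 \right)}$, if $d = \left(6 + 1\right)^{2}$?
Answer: $-92$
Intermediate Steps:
$d = 49$ ($d = 7^{2} = 49$)
$-58 + s{\left(d,15 \right)} = -58 + \left(15 - 49\right) = -58 - 34 = -92$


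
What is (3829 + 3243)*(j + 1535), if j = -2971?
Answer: -10155392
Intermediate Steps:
(3829 + 3243)*(j + 1535) = (3829 + 3243)*(-2971 + 1535) = 7072*(-1436) = -10155392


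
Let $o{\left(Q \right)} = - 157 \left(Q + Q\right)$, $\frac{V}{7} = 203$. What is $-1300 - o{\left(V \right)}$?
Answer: $444894$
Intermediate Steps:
$V = 1421$ ($V = 7 \cdot 203 = 1421$)
$o{\left(Q \right)} = - 314 Q$ ($o{\left(Q \right)} = - 157 \cdot 2 Q = - 314 Q$)
$-1300 - o{\left(V \right)} = -1300 - \left(-314\right) 1421 = -1300 - -446194 = -1300 + 446194 = 444894$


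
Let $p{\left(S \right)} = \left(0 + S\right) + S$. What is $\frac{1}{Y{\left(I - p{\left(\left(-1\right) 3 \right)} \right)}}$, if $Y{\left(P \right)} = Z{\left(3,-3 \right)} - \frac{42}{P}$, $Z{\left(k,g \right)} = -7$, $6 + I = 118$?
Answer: $- \frac{59}{434} \approx -0.13594$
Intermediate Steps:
$I = 112$ ($I = -6 + 118 = 112$)
$p{\left(S \right)} = 2 S$ ($p{\left(S \right)} = S + S = 2 S$)
$Y{\left(P \right)} = -7 - \frac{42}{P}$
$\frac{1}{Y{\left(I - p{\left(\left(-1\right) 3 \right)} \right)}} = \frac{1}{-7 - \frac{42}{112 - 2 \left(\left(-1\right) 3\right)}} = \frac{1}{-7 - \frac{42}{112 - 2 \left(-3\right)}} = \frac{1}{-7 - \frac{42}{112 - -6}} = \frac{1}{-7 - \frac{42}{112 + 6}} = \frac{1}{-7 - \frac{42}{118}} = \frac{1}{-7 - \frac{21}{59}} = \frac{1}{- \frac{434}{59}} = - \frac{59}{434}$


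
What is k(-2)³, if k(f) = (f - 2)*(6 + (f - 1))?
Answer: -1728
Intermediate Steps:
k(f) = (-2 + f)*(5 + f) (k(f) = (-2 + f)*(6 + (-1 + f)) = (-2 + f)*(5 + f))
k(-2)³ = (-10 + (-2)² + 3*(-2))³ = (-10 + 4 - 6)³ = (-12)³ = -1728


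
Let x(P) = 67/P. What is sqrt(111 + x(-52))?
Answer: sqrt(74165)/26 ≈ 10.474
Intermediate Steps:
sqrt(111 + x(-52)) = sqrt(111 + 67/(-52)) = sqrt(111 + 67*(-1/52)) = sqrt(111 - 67/52) = sqrt(5705/52) = sqrt(74165)/26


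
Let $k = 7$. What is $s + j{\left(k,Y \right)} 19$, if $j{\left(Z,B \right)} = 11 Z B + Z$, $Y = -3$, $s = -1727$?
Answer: $-5983$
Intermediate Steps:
$j{\left(Z,B \right)} = Z + 11 B Z$ ($j{\left(Z,B \right)} = 11 B Z + Z = Z + 11 B Z$)
$s + j{\left(k,Y \right)} 19 = -1727 + 7 \left(1 + 11 \left(-3\right)\right) 19 = -1727 + 7 \left(1 - 33\right) 19 = -1727 + 7 \left(-32\right) 19 = -1727 - 4256 = -5983$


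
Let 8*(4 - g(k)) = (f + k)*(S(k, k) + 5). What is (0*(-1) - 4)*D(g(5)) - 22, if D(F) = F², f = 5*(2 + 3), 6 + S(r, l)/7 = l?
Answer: -551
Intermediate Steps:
S(r, l) = -42 + 7*l
f = 25 (f = 5*5 = 25)
g(k) = 4 - (-37 + 7*k)*(25 + k)/8 (g(k) = 4 - (25 + k)*((-42 + 7*k) + 5)/8 = 4 - (25 + k)*(-37 + 7*k)/8 = 4 - (-37 + 7*k)*(25 + k)/8)
(0*(-1) - 4)*D(g(5)) - 22 = (0*(-1) - 4)*(957/8 - 69/4*5 - 7/8*5²)² - 22 = (0 - 4)*(957/8 - 345/4 - 7/8*25)² - 22 = -4*(957/8 - 345/4 - 175/8)² - 22 = -4*(23/2)² - 22 = -4*529/4 - 22 = -529 - 22 = -551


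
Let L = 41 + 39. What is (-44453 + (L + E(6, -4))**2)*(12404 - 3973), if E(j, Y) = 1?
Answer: -319467452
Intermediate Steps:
L = 80
(-44453 + (L + E(6, -4))**2)*(12404 - 3973) = (-44453 + (80 + 1)**2)*(12404 - 3973) = (-44453 + 81**2)*8431 = (-44453 + 6561)*8431 = -37892*8431 = -319467452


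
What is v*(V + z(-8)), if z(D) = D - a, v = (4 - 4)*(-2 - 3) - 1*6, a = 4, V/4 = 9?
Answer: -144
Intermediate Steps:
V = 36 (V = 4*9 = 36)
v = -6 (v = 0*(-5) - 6 = 0 - 6 = -6)
z(D) = -4 + D (z(D) = D - 1*4 = D - 4 = -4 + D)
v*(V + z(-8)) = -6*(36 + (-4 - 8)) = -6*(36 - 12) = -6*24 = -144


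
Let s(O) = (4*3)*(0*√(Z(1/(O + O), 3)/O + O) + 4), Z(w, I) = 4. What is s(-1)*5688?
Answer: 273024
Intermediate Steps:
s(O) = 48 (s(O) = (4*3)*(0*√(4/O + O) + 4) = 12*(0*√(O + 4/O) + 4) = 12*(0 + 4) = 12*4 = 48)
s(-1)*5688 = 48*5688 = 273024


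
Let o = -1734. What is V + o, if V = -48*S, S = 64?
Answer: -4806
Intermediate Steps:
V = -3072 (V = -48*64 = -3072)
V + o = -3072 - 1734 = -4806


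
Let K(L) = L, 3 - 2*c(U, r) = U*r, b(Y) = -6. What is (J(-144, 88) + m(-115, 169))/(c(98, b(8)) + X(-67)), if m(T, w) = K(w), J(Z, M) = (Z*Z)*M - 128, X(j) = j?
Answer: 3649618/457 ≈ 7986.0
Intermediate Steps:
c(U, r) = 3/2 - U*r/2
J(Z, M) = -128 + M*Z² (J(Z, M) = Z²*M - 128 = M*Z² - 128 = -128 + M*Z²)
m(T, w) = w
(J(-144, 88) + m(-115, 169))/(c(98, b(8)) + X(-67)) = ((-128 + 88*(-144)²) + 169)/((3/2 - ½*98*(-6)) - 67) = ((-128 + 88*20736) + 169)/((3/2 + 294) - 67) = ((-128 + 1824768) + 169)/(591/2 - 67) = (1824640 + 169)/(457/2) = 1824809*(2/457) = 3649618/457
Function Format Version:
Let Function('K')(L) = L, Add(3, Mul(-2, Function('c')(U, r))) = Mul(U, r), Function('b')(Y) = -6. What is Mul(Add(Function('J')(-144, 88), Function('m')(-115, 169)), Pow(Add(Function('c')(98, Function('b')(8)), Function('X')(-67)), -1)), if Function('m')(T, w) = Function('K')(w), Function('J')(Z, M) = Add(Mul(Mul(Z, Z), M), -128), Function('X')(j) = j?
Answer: Rational(3649618, 457) ≈ 7986.0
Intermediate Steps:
Function('c')(U, r) = Add(Rational(3, 2), Mul(Rational(-1, 2), U, r)) (Function('c')(U, r) = Add(Rational(3, 2), Mul(Rational(-1, 2), Mul(U, r))) = Add(Rational(3, 2), Mul(Rational(-1, 2), U, r)))
Function('J')(Z, M) = Add(-128, Mul(M, Pow(Z, 2))) (Function('J')(Z, M) = Add(Mul(Pow(Z, 2), M), -128) = Add(Mul(M, Pow(Z, 2)), -128) = Add(-128, Mul(M, Pow(Z, 2))))
Function('m')(T, w) = w
Mul(Add(Function('J')(-144, 88), Function('m')(-115, 169)), Pow(Add(Function('c')(98, Function('b')(8)), Function('X')(-67)), -1)) = Mul(Add(Add(-128, Mul(88, Pow(-144, 2))), 169), Pow(Add(Add(Rational(3, 2), Mul(Rational(-1, 2), 98, -6)), -67), -1)) = Mul(Add(Add(-128, Mul(88, 20736)), 169), Pow(Add(Add(Rational(3, 2), 294), -67), -1)) = Mul(Add(Add(-128, 1824768), 169), Pow(Add(Rational(591, 2), -67), -1)) = Mul(Add(1824640, 169), Pow(Rational(457, 2), -1)) = Mul(1824809, Rational(2, 457)) = Rational(3649618, 457)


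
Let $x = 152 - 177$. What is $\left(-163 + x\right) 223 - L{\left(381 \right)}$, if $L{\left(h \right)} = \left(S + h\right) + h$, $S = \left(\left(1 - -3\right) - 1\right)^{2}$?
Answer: $-42695$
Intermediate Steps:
$S = 9$ ($S = \left(\left(1 + 3\right) - 1\right)^{2} = \left(4 - 1\right)^{2} = 3^{2} = 9$)
$x = -25$
$L{\left(h \right)} = 9 + 2 h$ ($L{\left(h \right)} = \left(9 + h\right) + h = 9 + 2 h$)
$\left(-163 + x\right) 223 - L{\left(381 \right)} = \left(-163 - 25\right) 223 - \left(9 + 2 \cdot 381\right) = \left(-188\right) 223 - \left(9 + 762\right) = -41924 - 771 = -42695$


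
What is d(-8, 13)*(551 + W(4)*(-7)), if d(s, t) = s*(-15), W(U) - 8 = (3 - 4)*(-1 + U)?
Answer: 61920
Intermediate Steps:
W(U) = 9 - U (W(U) = 8 + (3 - 4)*(-1 + U) = 8 - (-1 + U) = 8 + (1 - U) = 9 - U)
d(s, t) = -15*s
d(-8, 13)*(551 + W(4)*(-7)) = (-15*(-8))*(551 + (9 - 1*4)*(-7)) = 120*(551 + (9 - 4)*(-7)) = 120*(551 + 5*(-7)) = 120*(551 - 35) = 120*516 = 61920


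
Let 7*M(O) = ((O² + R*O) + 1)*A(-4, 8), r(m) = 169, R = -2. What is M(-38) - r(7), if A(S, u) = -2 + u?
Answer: 7943/7 ≈ 1134.7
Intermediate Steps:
M(O) = 6/7 - 12*O/7 + 6*O²/7 (M(O) = (((O² - 2*O) + 1)*(-2 + 8))/7 = ((1 + O² - 2*O)*6)/7 = (6 - 12*O + 6*O²)/7 = 6/7 - 12*O/7 + 6*O²/7)
M(-38) - r(7) = (6/7 - 12/7*(-38) + (6/7)*(-38)²) - 1*169 = (6/7 + 456/7 + (6/7)*1444) - 169 = (6/7 + 456/7 + 8664/7) - 169 = 9126/7 - 169 = 7943/7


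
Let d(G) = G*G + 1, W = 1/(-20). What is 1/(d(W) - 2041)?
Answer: -400/815999 ≈ -0.00049020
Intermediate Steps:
W = -1/20 ≈ -0.050000
d(G) = 1 + G² (d(G) = G² + 1 = 1 + G²)
1/(d(W) - 2041) = 1/((1 + (-1/20)²) - 2041) = 1/((1 + 1/400) - 2041) = 1/(401/400 - 2041) = 1/(-815999/400) = -400/815999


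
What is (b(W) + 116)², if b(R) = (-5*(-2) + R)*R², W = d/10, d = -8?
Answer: 232135696/15625 ≈ 14857.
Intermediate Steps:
W = -⅘ (W = -8/10 = -8*⅒ = -⅘ ≈ -0.80000)
b(R) = R²*(10 + R) (b(R) = (10 + R)*R² = R²*(10 + R))
(b(W) + 116)² = ((-⅘)²*(10 - ⅘) + 116)² = ((16/25)*(46/5) + 116)² = (736/125 + 116)² = (15236/125)² = 232135696/15625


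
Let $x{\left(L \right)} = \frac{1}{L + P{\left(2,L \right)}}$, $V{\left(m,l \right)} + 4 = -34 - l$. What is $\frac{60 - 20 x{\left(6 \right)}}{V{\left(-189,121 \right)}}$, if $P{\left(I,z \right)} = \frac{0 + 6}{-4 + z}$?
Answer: $- \frac{520}{1431} \approx -0.36338$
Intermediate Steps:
$P{\left(I,z \right)} = \frac{6}{-4 + z}$
$V{\left(m,l \right)} = -38 - l$ ($V{\left(m,l \right)} = -4 - \left(34 + l\right) = -38 - l$)
$x{\left(L \right)} = \frac{1}{L + \frac{6}{-4 + L}}$
$\frac{60 - 20 x{\left(6 \right)}}{V{\left(-189,121 \right)}} = \frac{60 - 20 \frac{-4 + 6}{6 + 6 \left(-4 + 6\right)}}{-38 - 121} = \frac{60 - 20 \frac{1}{6 + 6 \cdot 2} \cdot 2}{-38 - 121} = \frac{60 - 20 \frac{1}{6 + 12} \cdot 2}{-159} = \left(60 - 20 \cdot \frac{1}{18} \cdot 2\right) \left(- \frac{1}{159}\right) = \left(60 - \frac{20}{9}\right) \left(- \frac{1}{159}\right) = \frac{520}{9} \left(- \frac{1}{159}\right) = - \frac{520}{1431}$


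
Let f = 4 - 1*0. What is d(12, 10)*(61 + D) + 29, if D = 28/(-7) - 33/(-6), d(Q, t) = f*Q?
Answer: 3029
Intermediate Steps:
f = 4 (f = 4 + 0 = 4)
d(Q, t) = 4*Q
D = 3/2 (D = 28*(-1/7) - 33*(-1/6) = -4 + 11/2 = 3/2 ≈ 1.5000)
d(12, 10)*(61 + D) + 29 = (4*12)*(61 + 3/2) + 29 = 48*(125/2) + 29 = 3000 + 29 = 3029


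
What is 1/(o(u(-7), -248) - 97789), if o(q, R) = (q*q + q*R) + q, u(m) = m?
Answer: -1/96011 ≈ -1.0415e-5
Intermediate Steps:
o(q, R) = q + q² + R*q (o(q, R) = (q² + R*q) + q = q + q² + R*q)
1/(o(u(-7), -248) - 97789) = 1/(-7*(1 - 248 - 7) - 97789) = 1/(-7*(-254) - 97789) = 1/(1778 - 97789) = 1/(-96011) = -1/96011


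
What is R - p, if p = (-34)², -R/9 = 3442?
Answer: -32134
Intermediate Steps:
R = -30978 (R = -9*3442 = -30978)
p = 1156
R - p = -30978 - 1*1156 = -30978 - 1156 = -32134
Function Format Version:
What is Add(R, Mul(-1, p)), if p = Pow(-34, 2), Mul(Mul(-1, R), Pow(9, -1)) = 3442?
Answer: -32134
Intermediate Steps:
R = -30978 (R = Mul(-9, 3442) = -30978)
p = 1156
Add(R, Mul(-1, p)) = Add(-30978, Mul(-1, 1156)) = Add(-30978, -1156) = -32134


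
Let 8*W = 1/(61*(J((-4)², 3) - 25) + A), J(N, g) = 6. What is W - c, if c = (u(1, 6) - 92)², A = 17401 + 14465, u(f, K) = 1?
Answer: -2034277335/245656 ≈ -8281.0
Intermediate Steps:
A = 31866
c = 8281 (c = (1 - 92)² = (-91)² = 8281)
W = 1/245656 (W = 1/(8*(61*(6 - 25) + 31866)) = 1/(8*(61*(-19) + 31866)) = 1/(8*(-1159 + 31866)) = (⅛)/30707 = (⅛)*(1/30707) = 1/245656 ≈ 4.0707e-6)
W - c = 1/245656 - 1*8281 = 1/245656 - 8281 = -2034277335/245656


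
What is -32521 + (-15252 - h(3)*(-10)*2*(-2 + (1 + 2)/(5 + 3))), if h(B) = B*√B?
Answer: -47773 - 195*√3/2 ≈ -47942.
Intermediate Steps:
h(B) = B^(3/2)
-32521 + (-15252 - h(3)*(-10)*2*(-2 + (1 + 2)/(5 + 3))) = -32521 + (-15252 - 3^(3/2)*(-10)*2*(-2 + (1 + 2)/(5 + 3))) = -32521 + (-15252 - (3*√3)*(-10)*2*(-2 + 3/8)) = -32521 + (-15252 - (-30*√3)*2*(-2 + 3*(⅛))) = -32521 + (-15252 - (-30*√3)*2*(-2 + 3/8)) = -32521 + (-15252 - (-30*√3)*2*(-13/8)) = -32521 + (-15252 - (-30*√3)*(-13)/4) = -32521 + (-15252 - 195*√3/2) = -47773 - 195*√3/2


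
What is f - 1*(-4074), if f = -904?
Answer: 3170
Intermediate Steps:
f - 1*(-4074) = -904 - 1*(-4074) = -904 + 4074 = 3170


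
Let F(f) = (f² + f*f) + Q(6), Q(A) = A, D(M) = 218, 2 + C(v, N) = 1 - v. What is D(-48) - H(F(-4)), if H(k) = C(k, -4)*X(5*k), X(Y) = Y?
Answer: 7628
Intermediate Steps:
C(v, N) = -1 - v (C(v, N) = -2 + (1 - v) = -1 - v)
F(f) = 6 + 2*f² (F(f) = (f² + f*f) + 6 = (f² + f²) + 6 = 2*f² + 6 = 6 + 2*f²)
H(k) = 5*k*(-1 - k) (H(k) = (-1 - k)*(5*k) = 5*k*(-1 - k))
D(-48) - H(F(-4)) = 218 - (-5)*(6 + 2*(-4)²)*(1 + (6 + 2*(-4)²)) = 218 - (-5)*(6 + 2*16)*(1 + (6 + 2*16)) = 218 - (-5)*(6 + 32)*(1 + (6 + 32)) = 218 - (-5)*38*(1 + 38) = 218 - (-5)*38*39 = 218 - 1*(-7410) = 218 + 7410 = 7628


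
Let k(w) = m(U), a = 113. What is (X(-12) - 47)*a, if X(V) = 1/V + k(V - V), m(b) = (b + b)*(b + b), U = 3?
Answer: -15029/12 ≈ -1252.4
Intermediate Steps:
m(b) = 4*b**2 (m(b) = (2*b)*(2*b) = 4*b**2)
k(w) = 36 (k(w) = 4*3**2 = 4*9 = 36)
X(V) = 36 + 1/V (X(V) = 1/V + 36 = 36 + 1/V)
(X(-12) - 47)*a = ((36 + 1/(-12)) - 47)*113 = ((36 - 1/12) - 47)*113 = (431/12 - 47)*113 = -133/12*113 = -15029/12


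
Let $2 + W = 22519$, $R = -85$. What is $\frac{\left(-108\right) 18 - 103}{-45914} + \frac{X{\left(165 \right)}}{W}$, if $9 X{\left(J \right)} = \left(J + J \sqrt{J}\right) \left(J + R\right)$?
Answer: $\frac{30936227}{281957874} + \frac{400 \sqrt{165}}{6141} \approx 0.94641$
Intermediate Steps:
$W = 22517$ ($W = -2 + 22519 = 22517$)
$X{\left(J \right)} = \frac{\left(-85 + J\right) \left(J + J^{\frac{3}{2}}\right)}{9}$ ($X{\left(J \right)} = \frac{\left(J + J \sqrt{J}\right) \left(J - 85\right)}{9} = \frac{\left(J + J^{\frac{3}{2}}\right) \left(-85 + J\right)}{9} = \frac{\left(-85 + J\right) \left(J + J^{\frac{3}{2}}\right)}{9}$)
$\frac{\left(-108\right) 18 - 103}{-45914} + \frac{X{\left(165 \right)}}{W} = \frac{\left(-108\right) 18 - 103}{-45914} + \frac{\left(- \frac{85}{9}\right) 165 - \frac{85 \cdot 165^{\frac{3}{2}}}{9} + \frac{165^{2}}{9} + \frac{165^{\frac{5}{2}}}{9}}{22517} = \left(-1944 - 103\right) \left(- \frac{1}{45914}\right) + \left(- \frac{4675}{3} - \frac{85 \cdot 165 \sqrt{165}}{9} + \frac{1}{9} \cdot 27225 + \frac{27225 \sqrt{165}}{9}\right) \frac{1}{22517} = \left(-2047\right) \left(- \frac{1}{45914}\right) + \left(- \frac{4675}{3} - \frac{4675 \sqrt{165}}{3} + 3025 + 3025 \sqrt{165}\right) \frac{1}{22517} = \frac{2047}{45914} + \left(\frac{4400}{3} + \frac{4400 \sqrt{165}}{3}\right) \frac{1}{22517} = \frac{2047}{45914} + \left(\frac{400}{6141} + \frac{400 \sqrt{165}}{6141}\right) = \frac{30936227}{281957874} + \frac{400 \sqrt{165}}{6141}$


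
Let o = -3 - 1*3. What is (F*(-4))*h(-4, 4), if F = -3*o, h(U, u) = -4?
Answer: 288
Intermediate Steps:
o = -6 (o = -3 - 3 = -6)
F = 18 (F = -3*(-6) = 18)
(F*(-4))*h(-4, 4) = (18*(-4))*(-4) = -72*(-4) = 288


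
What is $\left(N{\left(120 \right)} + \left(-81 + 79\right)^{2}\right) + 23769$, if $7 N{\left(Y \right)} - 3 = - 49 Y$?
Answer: $\frac{160534}{7} \approx 22933.0$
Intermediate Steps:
$N{\left(Y \right)} = \frac{3}{7} - 7 Y$ ($N{\left(Y \right)} = \frac{3}{7} + \frac{\left(-49\right) Y}{7} = \frac{3}{7} - 7 Y$)
$\left(N{\left(120 \right)} + \left(-81 + 79\right)^{2}\right) + 23769 = \left(\left(\frac{3}{7} - 840\right) + \left(-81 + 79\right)^{2}\right) + 23769 = \left(\left(\frac{3}{7} - 840\right) + \left(-2\right)^{2}\right) + 23769 = \left(- \frac{5877}{7} + 4\right) + 23769 = - \frac{5849}{7} + 23769 = \frac{160534}{7}$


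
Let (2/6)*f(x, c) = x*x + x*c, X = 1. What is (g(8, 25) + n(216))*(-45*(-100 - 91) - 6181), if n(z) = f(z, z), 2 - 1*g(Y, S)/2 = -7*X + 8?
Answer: 675770332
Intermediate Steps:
g(Y, S) = 2 (g(Y, S) = 4 - 2*(-7*1 + 8) = 4 - 2*(-7 + 8) = 4 - 2*1 = 4 - 2 = 2)
f(x, c) = 3*x² + 3*c*x (f(x, c) = 3*(x*x + x*c) = 3*(x² + c*x) = 3*x² + 3*c*x)
n(z) = 6*z² (n(z) = 3*z*(z + z) = 3*z*(2*z) = 6*z²)
(g(8, 25) + n(216))*(-45*(-100 - 91) - 6181) = (2 + 6*216²)*(-45*(-100 - 91) - 6181) = (2 + 6*46656)*(-45*(-191) - 6181) = (2 + 279936)*(8595 - 6181) = 279938*2414 = 675770332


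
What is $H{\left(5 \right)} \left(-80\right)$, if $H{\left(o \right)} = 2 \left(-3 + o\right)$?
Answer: $-320$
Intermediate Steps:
$H{\left(o \right)} = -6 + 2 o$
$H{\left(5 \right)} \left(-80\right) = \left(-6 + 2 \cdot 5\right) \left(-80\right) = \left(-6 + 10\right) \left(-80\right) = 4 \left(-80\right) = -320$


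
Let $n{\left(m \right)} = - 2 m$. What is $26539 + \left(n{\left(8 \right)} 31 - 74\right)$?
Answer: $25969$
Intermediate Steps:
$26539 + \left(n{\left(8 \right)} 31 - 74\right) = 26539 + \left(\left(-2\right) 8 \cdot 31 - 74\right) = 26539 - 570 = 25969$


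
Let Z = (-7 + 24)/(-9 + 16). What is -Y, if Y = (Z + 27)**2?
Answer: -42436/49 ≈ -866.04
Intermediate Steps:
Z = 17/7 ≈ 2.4286
Y = 42436/49 (Y = (17/7 + 27)**2 = (206/7)**2 = 42436/49 ≈ 866.04)
-Y = -1*42436/49 = -42436/49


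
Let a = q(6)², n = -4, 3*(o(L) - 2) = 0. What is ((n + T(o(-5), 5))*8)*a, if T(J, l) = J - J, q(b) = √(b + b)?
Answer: -384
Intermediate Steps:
q(b) = √2*√b (q(b) = √(2*b) = √2*√b)
o(L) = 2 (o(L) = 2 + (⅓)*0 = 2 + 0 = 2)
T(J, l) = 0
a = 12 (a = (√2*√6)² = (2*√3)² = 12)
((n + T(o(-5), 5))*8)*a = ((-4 + 0)*8)*12 = -4*8*12 = -32*12 = -384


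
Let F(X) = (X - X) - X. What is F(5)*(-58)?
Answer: 290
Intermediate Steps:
F(X) = -X (F(X) = 0 - X = -X)
F(5)*(-58) = -1*5*(-58) = -5*(-58) = 290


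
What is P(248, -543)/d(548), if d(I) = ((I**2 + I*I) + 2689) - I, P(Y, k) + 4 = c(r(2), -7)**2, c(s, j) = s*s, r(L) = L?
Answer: 12/602749 ≈ 1.9909e-5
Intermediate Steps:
c(s, j) = s**2
P(Y, k) = 12 (P(Y, k) = -4 + (2**2)**2 = -4 + 4**2 = -4 + 16 = 12)
d(I) = 2689 - I + 2*I**2 (d(I) = ((I**2 + I**2) + 2689) - I = (2*I**2 + 2689) - I = (2689 + 2*I**2) - I = 2689 - I + 2*I**2)
P(248, -543)/d(548) = 12/(2689 - 1*548 + 2*548**2) = 12/(2689 - 548 + 2*300304) = 12/(2689 - 548 + 600608) = 12/602749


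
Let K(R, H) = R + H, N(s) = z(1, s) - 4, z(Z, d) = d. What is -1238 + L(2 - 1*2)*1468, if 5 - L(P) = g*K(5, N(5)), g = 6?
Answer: -46746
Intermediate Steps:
N(s) = -4 + s (N(s) = s - 4 = -4 + s)
K(R, H) = H + R
L(P) = -31 (L(P) = 5 - 6*((-4 + 5) + 5) = 5 - 6*(1 + 5) = 5 - 6*6 = 5 - 1*36 = 5 - 36 = -31)
-1238 + L(2 - 1*2)*1468 = -1238 - 31*1468 = -1238 - 45508 = -46746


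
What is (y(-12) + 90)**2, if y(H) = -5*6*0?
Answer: 8100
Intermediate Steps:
y(H) = 0 (y(H) = -30*0 = 0)
(y(-12) + 90)**2 = (0 + 90)**2 = 90**2 = 8100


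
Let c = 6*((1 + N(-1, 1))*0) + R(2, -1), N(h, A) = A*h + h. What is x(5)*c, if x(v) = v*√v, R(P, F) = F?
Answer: -5*√5 ≈ -11.180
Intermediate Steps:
N(h, A) = h + A*h
x(v) = v^(3/2)
c = -1 (c = 6*((1 - (1 + 1))*0) - 1 = 6*((1 - 1*2)*0) - 1 = 6*((1 - 2)*0) - 1 = 6*(-1*0) - 1 = 6*0 - 1 = 0 - 1 = -1)
x(5)*c = 5^(3/2)*(-1) = (5*√5)*(-1) = -5*√5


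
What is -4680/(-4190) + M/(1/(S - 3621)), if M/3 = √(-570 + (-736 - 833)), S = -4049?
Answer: 468/419 - 23010*I*√2139 ≈ 1.1169 - 1.0642e+6*I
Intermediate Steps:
M = 3*I*√2139 (M = 3*√(-570 + (-736 - 833)) = 3*√(-570 - 1569) = 3*√(-2139) = 3*(I*√2139) = 3*I*√2139 ≈ 138.75*I)
-4680/(-4190) + M/(1/(S - 3621)) = -4680/(-4190) + (3*I*√2139)/(1/(-4049 - 3621)) = -4680*(-1/4190) + (3*I*√2139)/(1/(-7670)) = 468/419 + (3*I*√2139)/(-1/7670) = 468/419 + (3*I*√2139)*(-7670) = 468/419 - 23010*I*√2139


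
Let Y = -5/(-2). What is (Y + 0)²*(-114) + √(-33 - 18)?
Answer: -1425/2 + I*√51 ≈ -712.5 + 7.1414*I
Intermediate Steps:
Y = 5/2 (Y = -5*(-½) = 5/2 ≈ 2.5000)
(Y + 0)²*(-114) + √(-33 - 18) = (5/2 + 0)²*(-114) + √(-33 - 18) = (5/2)²*(-114) + √(-51) = (25/4)*(-114) + I*√51 = -1425/2 + I*√51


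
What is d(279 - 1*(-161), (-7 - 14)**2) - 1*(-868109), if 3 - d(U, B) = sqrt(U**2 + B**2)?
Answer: 868112 - sqrt(388081) ≈ 8.6749e+5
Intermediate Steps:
d(U, B) = 3 - sqrt(B**2 + U**2) (d(U, B) = 3 - sqrt(U**2 + B**2) = 3 - sqrt(B**2 + U**2))
d(279 - 1*(-161), (-7 - 14)**2) - 1*(-868109) = (3 - sqrt(((-7 - 14)**2)**2 + (279 - 1*(-161))**2)) - 1*(-868109) = (3 - sqrt(((-21)**2)**2 + (279 + 161)**2)) + 868109 = (3 - sqrt(441**2 + 440**2)) + 868109 = (3 - sqrt(194481 + 193600)) + 868109 = (3 - sqrt(388081)) + 868109 = 868112 - sqrt(388081)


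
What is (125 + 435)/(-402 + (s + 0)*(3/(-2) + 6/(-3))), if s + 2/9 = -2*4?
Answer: -5040/3359 ≈ -1.5004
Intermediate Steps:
s = -74/9 (s = -2/9 - 2*4 = -2/9 - 8 = -74/9 ≈ -8.2222)
(125 + 435)/(-402 + (s + 0)*(3/(-2) + 6/(-3))) = (125 + 435)/(-402 + (-74/9 + 0)*(3/(-2) + 6/(-3))) = 560/(-402 - 74*(3*(-½) + 6*(-⅓))/9) = 560/(-402 - 74*(-3/2 - 2)/9) = 560/(-402 - 74/9*(-7/2)) = 560/(-402 + 259/9) = 560/(-3359/9) = 560*(-9/3359) = -5040/3359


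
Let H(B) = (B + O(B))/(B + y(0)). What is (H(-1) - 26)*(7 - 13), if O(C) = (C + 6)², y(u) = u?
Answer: 300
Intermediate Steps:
O(C) = (6 + C)²
H(B) = (B + (6 + B)²)/B (H(B) = (B + (6 + B)²)/(B + 0) = (B + (6 + B)²)/B)
(H(-1) - 26)*(7 - 13) = ((-1 + (6 - 1)²)/(-1) - 26)*(7 - 13) = (-(-1 + 5²) - 26)*(-6) = (-(-1 + 25) - 26)*(-6) = (-1*24 - 26)*(-6) = (-24 - 26)*(-6) = -50*(-6) = 300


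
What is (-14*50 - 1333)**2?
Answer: 4133089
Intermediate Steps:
(-14*50 - 1333)**2 = (-700 - 1333)**2 = (-2033)**2 = 4133089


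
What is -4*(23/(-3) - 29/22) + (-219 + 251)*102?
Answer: 108898/33 ≈ 3299.9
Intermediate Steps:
-4*(23/(-3) - 29/22) + (-219 + 251)*102 = -4*(23*(-⅓) - 29*1/22) + 32*102 = -4*(-23/3 - 29/22) + 3264 = -4*(-593/66) + 3264 = 1186/33 + 3264 = 108898/33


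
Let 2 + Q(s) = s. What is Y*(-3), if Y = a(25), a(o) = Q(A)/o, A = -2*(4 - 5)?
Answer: 0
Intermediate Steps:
A = 2 (A = -2*(-1) = 2)
Q(s) = -2 + s
a(o) = 0 (a(o) = (-2 + 2)/o = 0/o = 0)
Y = 0
Y*(-3) = 0*(-3) = 0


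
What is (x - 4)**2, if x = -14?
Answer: 324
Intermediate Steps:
(x - 4)**2 = (-14 - 4)**2 = (-18)**2 = 324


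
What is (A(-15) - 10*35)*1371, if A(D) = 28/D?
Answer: -2412046/5 ≈ -4.8241e+5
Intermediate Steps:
(A(-15) - 10*35)*1371 = (28/(-15) - 10*35)*1371 = (28*(-1/15) - 350)*1371 = (-28/15 - 350)*1371 = -5278/15*1371 = -2412046/5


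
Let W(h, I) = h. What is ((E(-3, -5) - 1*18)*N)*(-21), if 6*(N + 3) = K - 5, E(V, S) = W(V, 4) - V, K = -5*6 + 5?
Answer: -3024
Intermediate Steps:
K = -25 (K = -30 + 5 = -25)
E(V, S) = 0 (E(V, S) = V - V = 0)
N = -8 (N = -3 + (-25 - 5)/6 = -3 + (⅙)*(-30) = -3 - 5 = -8)
((E(-3, -5) - 1*18)*N)*(-21) = ((0 - 1*18)*(-8))*(-21) = ((0 - 18)*(-8))*(-21) = -18*(-8)*(-21) = 144*(-21) = -3024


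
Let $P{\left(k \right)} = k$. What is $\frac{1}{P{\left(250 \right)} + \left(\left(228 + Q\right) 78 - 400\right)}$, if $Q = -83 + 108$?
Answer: $\frac{1}{19584} \approx 5.1062 \cdot 10^{-5}$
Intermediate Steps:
$Q = 25$
$\frac{1}{P{\left(250 \right)} + \left(\left(228 + Q\right) 78 - 400\right)} = \frac{1}{250 - \left(400 - \left(228 + 25\right) 78\right)} = \frac{1}{250 + \left(253 \cdot 78 - 400\right)} = \frac{1}{250 + \left(19734 - 400\right)} = \frac{1}{250 + 19334} = \frac{1}{19584}$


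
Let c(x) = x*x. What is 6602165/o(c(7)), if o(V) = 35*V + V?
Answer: 6602165/1764 ≈ 3742.7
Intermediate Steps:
c(x) = x²
o(V) = 36*V
6602165/o(c(7)) = 6602165/((36*7²)) = 6602165/((36*49)) = 6602165/1764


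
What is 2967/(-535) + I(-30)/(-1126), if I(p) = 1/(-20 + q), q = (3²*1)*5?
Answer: -16704317/3012050 ≈ -5.5458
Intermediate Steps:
q = 45 (q = (9*1)*5 = 9*5 = 45)
I(p) = 1/25 (I(p) = 1/(-20 + 45) = 1/25)
2967/(-535) + I(-30)/(-1126) = 2967/(-535) + (1/25)/(-1126) = 2967*(-1/535) + (1/25)*(-1/1126) = -2967/535 - 1/28150 = -16704317/3012050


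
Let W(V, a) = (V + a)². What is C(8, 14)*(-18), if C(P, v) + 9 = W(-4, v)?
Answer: -1638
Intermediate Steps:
C(P, v) = -9 + (-4 + v)²
C(8, 14)*(-18) = (-9 + (-4 + 14)²)*(-18) = (-9 + 10²)*(-18) = (-9 + 100)*(-18) = 91*(-18) = -1638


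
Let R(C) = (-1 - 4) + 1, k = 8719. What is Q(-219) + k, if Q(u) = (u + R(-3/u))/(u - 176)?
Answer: 3444228/395 ≈ 8719.6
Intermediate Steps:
R(C) = -4 (R(C) = -5 + 1 = -4)
Q(u) = (-4 + u)/(-176 + u) (Q(u) = (u - 4)/(u - 176) = (-4 + u)/(-176 + u))
Q(-219) + k = (-4 - 219)/(-176 - 219) + 8719 = -223/(-395) + 8719 = -1/395*(-223) + 8719 = 223/395 + 8719 = 3444228/395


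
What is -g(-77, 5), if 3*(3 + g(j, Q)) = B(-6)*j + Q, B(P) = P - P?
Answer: 4/3 ≈ 1.3333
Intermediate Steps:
B(P) = 0
g(j, Q) = -3 + Q/3 (g(j, Q) = -3 + (0*j + Q)/3 = -3 + (0 + Q)/3 = -3 + Q/3)
-g(-77, 5) = -(-3 + (⅓)*5) = -(-3 + 5/3) = -1*(-4/3) = 4/3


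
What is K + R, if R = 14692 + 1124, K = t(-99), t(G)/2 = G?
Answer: 15618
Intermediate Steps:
t(G) = 2*G
K = -198 (K = 2*(-99) = -198)
R = 15816
K + R = -198 + 15816 = 15618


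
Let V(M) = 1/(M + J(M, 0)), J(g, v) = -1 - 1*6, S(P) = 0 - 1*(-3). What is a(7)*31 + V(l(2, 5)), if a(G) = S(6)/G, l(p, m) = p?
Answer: 458/35 ≈ 13.086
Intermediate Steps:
S(P) = 3 (S(P) = 0 + 3 = 3)
J(g, v) = -7 (J(g, v) = -1 - 6 = -7)
V(M) = 1/(-7 + M) (V(M) = 1/(M - 7) = 1/(-7 + M))
a(G) = 3/G
a(7)*31 + V(l(2, 5)) = (3/7)*31 + 1/(-7 + 2) = (3*(⅐))*31 + 1/(-5) = (3/7)*31 - ⅕ = 93/7 - ⅕ = 458/35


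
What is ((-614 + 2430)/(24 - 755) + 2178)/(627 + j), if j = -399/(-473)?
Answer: 8746661/2524245 ≈ 3.4651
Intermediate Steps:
j = 399/473 (j = -399*(-1/473) = 399/473 ≈ 0.84355)
((-614 + 2430)/(24 - 755) + 2178)/(627 + j) = ((-614 + 2430)/(24 - 755) + 2178)/(627 + 399/473) = (1816/(-731) + 2178)/(296970/473) = (1816*(-1/731) + 2178)*(473/296970) = (-1816/731 + 2178)*(473/296970) = (1590302/731)*(473/296970) = 8746661/2524245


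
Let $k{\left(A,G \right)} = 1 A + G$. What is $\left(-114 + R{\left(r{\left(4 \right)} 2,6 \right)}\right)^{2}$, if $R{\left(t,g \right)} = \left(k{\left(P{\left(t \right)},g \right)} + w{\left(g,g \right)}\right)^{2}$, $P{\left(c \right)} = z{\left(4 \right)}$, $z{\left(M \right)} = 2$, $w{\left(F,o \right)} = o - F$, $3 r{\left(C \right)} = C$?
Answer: $2500$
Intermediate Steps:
$r{\left(C \right)} = \frac{C}{3}$
$P{\left(c \right)} = 2$
$k{\left(A,G \right)} = A + G$
$R{\left(t,g \right)} = \left(2 + g\right)^{2}$ ($R{\left(t,g \right)} = \left(\left(2 + g\right) + \left(g - g\right)\right)^{2} = \left(\left(2 + g\right) + 0\right)^{2} = \left(2 + g\right)^{2}$)
$\left(-114 + R{\left(r{\left(4 \right)} 2,6 \right)}\right)^{2} = \left(-114 + \left(2 + 6\right)^{2}\right)^{2} = \left(-114 + 8^{2}\right)^{2} = \left(-114 + 64\right)^{2} = \left(-50\right)^{2} = 2500$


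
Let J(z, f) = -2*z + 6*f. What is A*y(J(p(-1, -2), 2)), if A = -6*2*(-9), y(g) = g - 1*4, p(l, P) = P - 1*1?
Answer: 1512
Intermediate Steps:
p(l, P) = -1 + P (p(l, P) = P - 1 = -1 + P)
y(g) = -4 + g (y(g) = g - 4 = -4 + g)
A = 108 (A = -12*(-9) = 108)
A*y(J(p(-1, -2), 2)) = 108*(-4 + (-2*(-1 - 2) + 6*2)) = 108*(-4 + (-2*(-3) + 12)) = 108*(-4 + (6 + 12)) = 108*(-4 + 18) = 108*14 = 1512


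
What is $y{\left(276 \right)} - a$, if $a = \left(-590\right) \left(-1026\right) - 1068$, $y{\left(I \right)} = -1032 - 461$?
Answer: $-605765$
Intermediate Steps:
$y{\left(I \right)} = -1493$
$a = 604272$ ($a = 605340 - 1068 = 604272$)
$y{\left(276 \right)} - a = -1493 - 604272 = -605765$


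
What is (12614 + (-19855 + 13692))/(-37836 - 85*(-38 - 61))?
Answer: -6451/29421 ≈ -0.21927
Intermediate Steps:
(12614 + (-19855 + 13692))/(-37836 - 85*(-38 - 61)) = (12614 - 6163)/(-37836 - 85*(-99)) = 6451/(-37836 + 8415) = 6451/(-29421) = 6451*(-1/29421) = -6451/29421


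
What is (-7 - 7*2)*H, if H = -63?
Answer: 1323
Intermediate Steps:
(-7 - 7*2)*H = (-7 - 7*2)*(-63) = (-7 - 14)*(-63) = -21*(-63) = 1323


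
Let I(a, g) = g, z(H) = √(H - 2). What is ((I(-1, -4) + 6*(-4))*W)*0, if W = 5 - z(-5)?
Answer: 0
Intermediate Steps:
z(H) = √(-2 + H)
W = 5 - I*√7 (W = 5 - √(-2 - 5) = 5 - √(-7) = 5 - I*√7 ≈ 5.0 - 2.6458*I)
((I(-1, -4) + 6*(-4))*W)*0 = ((-4 + 6*(-4))*(5 - I*√7))*0 = ((-4 - 24)*(5 - I*√7))*0 = -28*(5 - I*√7)*0 = (-140 + 28*I*√7)*0 = 0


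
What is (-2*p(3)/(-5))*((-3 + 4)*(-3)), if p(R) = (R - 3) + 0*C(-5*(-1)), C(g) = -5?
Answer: 0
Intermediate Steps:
p(R) = -3 + R (p(R) = (R - 3) + 0*(-5) = (-3 + R) + 0 = -3 + R)
(-2*p(3)/(-5))*((-3 + 4)*(-3)) = (-2*(-3 + 3)/(-5))*((-3 + 4)*(-3)) = (-0*(-1)/5)*(1*(-3)) = -2*0*(-3) = 0*(-3) = 0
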